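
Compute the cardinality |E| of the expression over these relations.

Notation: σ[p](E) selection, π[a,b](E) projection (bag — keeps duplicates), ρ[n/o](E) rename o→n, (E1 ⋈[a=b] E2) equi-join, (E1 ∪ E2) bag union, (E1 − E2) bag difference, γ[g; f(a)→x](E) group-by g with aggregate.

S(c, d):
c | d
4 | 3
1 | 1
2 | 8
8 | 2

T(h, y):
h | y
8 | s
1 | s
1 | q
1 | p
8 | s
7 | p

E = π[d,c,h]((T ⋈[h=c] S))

Row counts bottom-up:
  T → 6
  S → 4
  (T ⋈[h=c] S) → 5
  π[d,c,h]((T ⋈[h=c] S)) → 5

|E| = 5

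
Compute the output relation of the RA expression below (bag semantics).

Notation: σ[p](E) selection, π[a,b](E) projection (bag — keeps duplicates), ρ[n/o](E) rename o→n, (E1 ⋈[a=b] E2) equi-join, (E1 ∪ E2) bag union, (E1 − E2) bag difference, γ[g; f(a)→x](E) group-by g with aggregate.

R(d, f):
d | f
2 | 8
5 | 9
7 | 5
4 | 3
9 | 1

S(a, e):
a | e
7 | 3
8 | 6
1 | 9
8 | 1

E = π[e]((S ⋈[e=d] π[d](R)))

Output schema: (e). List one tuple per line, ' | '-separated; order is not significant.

Per-node cardinality:
  S → 4
  R → 5
  π[d](R) → 5
  (S ⋈[e=d] π[d](R)) → 1
  π[e]((S ⋈[e=d] π[d](R))) → 1

== RESULT ==
e
9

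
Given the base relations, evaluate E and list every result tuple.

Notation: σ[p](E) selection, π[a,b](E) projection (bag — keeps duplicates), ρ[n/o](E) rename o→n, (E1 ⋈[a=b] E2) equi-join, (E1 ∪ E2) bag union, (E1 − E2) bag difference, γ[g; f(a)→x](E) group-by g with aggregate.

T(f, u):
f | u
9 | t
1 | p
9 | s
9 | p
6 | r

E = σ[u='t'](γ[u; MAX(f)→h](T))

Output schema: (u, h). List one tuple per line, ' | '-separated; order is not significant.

Subexpression sizes:
  T → 5
  γ[u; MAX(f)→h](T) → 4
  σ[u='t'](γ[u; MAX(f)→h](T)) → 1

== RESULT ==
u | h
t | 9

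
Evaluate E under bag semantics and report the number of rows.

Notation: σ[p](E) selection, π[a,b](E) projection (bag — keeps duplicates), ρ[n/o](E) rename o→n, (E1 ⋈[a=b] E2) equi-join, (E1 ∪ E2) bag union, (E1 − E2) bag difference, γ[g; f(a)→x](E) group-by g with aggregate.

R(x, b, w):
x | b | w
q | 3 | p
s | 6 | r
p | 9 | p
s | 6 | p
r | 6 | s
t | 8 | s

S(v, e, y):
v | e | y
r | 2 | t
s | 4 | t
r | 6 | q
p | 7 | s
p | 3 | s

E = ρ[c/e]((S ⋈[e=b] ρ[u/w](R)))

Row counts bottom-up:
  S → 5
  R → 6
  ρ[u/w](R) → 6
  (S ⋈[e=b] ρ[u/w](R)) → 4
  ρ[c/e]((S ⋈[e=b] ρ[u/w](R))) → 4

|E| = 4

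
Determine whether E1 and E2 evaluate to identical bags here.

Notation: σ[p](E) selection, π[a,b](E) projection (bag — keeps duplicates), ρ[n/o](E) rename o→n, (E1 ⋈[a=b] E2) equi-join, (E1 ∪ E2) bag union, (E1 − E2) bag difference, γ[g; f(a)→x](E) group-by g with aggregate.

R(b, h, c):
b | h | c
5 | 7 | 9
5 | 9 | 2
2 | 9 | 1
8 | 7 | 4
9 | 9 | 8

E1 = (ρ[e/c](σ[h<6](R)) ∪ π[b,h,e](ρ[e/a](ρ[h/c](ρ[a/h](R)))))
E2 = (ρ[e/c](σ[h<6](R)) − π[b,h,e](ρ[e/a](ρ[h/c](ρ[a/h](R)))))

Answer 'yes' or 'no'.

E1 row counts bottom-up:
  R → 5
  σ[h<6](R) → 0
  ρ[e/c](σ[h<6](R)) → 0
  R → 5
  ρ[a/h](R) → 5
  ρ[h/c](ρ[a/h](R)) → 5
  ρ[e/a](ρ[h/c](ρ[a/h](R))) → 5
  π[b,h,e](ρ[e/a](ρ[h/c](ρ[a/h](R)))) → 5
  (ρ[e/c](σ[h<6](R)) ∪ π[b,h,e](ρ[e/a](ρ[h/c](ρ[a/h](R))))) → 5
E2 row counts bottom-up:
  R → 5
  σ[h<6](R) → 0
  ρ[e/c](σ[h<6](R)) → 0
  R → 5
  ρ[a/h](R) → 5
  ρ[h/c](ρ[a/h](R)) → 5
  ρ[e/a](ρ[h/c](ρ[a/h](R))) → 5
  π[b,h,e](ρ[e/a](ρ[h/c](ρ[a/h](R)))) → 5
  (ρ[e/c](σ[h<6](R)) − π[b,h,e](ρ[e/a](ρ[h/c](ρ[a/h](R))))) → 0

E1 result:
b | h | e
2 | 1 | 9
5 | 2 | 9
5 | 9 | 7
8 | 4 | 7
9 | 8 | 9
E2 result:
b | h | e
(0 rows)
Witness: (5, 9, 7) appears 1× in E1 but 0× in E2.

no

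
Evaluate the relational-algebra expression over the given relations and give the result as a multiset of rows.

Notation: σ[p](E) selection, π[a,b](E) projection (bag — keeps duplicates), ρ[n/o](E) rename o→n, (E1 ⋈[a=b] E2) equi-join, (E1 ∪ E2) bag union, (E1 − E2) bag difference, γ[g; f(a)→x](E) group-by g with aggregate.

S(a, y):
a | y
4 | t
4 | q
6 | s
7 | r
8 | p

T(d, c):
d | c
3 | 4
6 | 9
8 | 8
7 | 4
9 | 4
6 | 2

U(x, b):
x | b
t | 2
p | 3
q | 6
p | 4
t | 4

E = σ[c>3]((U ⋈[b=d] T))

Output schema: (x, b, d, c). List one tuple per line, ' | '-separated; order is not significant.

Per-node cardinality:
  U → 5
  T → 6
  (U ⋈[b=d] T) → 3
  σ[c>3]((U ⋈[b=d] T)) → 2

== RESULT ==
x | b | d | c
p | 3 | 3 | 4
q | 6 | 6 | 9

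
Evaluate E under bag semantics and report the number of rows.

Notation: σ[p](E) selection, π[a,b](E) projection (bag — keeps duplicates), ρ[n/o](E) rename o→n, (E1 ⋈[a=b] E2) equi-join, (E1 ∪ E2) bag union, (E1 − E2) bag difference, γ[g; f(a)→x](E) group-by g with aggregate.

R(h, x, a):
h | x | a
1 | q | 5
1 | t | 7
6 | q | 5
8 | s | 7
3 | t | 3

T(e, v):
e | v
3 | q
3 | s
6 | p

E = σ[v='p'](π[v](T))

Row counts bottom-up:
  T → 3
  π[v](T) → 3
  σ[v='p'](π[v](T)) → 1

|E| = 1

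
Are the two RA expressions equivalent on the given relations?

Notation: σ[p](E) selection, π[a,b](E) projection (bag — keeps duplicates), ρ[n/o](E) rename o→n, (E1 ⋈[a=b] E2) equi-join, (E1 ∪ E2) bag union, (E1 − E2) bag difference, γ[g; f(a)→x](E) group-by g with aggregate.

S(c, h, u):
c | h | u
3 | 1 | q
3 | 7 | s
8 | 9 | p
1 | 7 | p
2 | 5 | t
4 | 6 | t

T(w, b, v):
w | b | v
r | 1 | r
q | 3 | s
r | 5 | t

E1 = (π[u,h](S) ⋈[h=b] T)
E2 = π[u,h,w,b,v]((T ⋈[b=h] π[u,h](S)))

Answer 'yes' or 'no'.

E1 row counts bottom-up:
  S → 6
  π[u,h](S) → 6
  T → 3
  (π[u,h](S) ⋈[h=b] T) → 2
E2 row counts bottom-up:
  T → 3
  S → 6
  π[u,h](S) → 6
  (T ⋈[b=h] π[u,h](S)) → 2
  π[u,h,w,b,v]((T ⋈[b=h] π[u,h](S))) → 2

E1 and E2 produce the same multiset:
u | h | w | b | v
q | 1 | r | 1 | r
t | 5 | r | 5 | t

yes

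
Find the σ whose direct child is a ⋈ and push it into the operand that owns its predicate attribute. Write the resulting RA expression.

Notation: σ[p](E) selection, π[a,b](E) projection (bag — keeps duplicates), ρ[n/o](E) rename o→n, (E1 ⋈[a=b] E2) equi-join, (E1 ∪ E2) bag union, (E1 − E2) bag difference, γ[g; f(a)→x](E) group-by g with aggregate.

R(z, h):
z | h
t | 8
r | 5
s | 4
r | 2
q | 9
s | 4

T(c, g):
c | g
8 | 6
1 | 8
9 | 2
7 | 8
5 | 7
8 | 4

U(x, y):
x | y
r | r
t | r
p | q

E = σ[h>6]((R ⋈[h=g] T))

σ filters on h, owned by the left side.
E' = (σ[h>6](R) ⋈[h=g] T)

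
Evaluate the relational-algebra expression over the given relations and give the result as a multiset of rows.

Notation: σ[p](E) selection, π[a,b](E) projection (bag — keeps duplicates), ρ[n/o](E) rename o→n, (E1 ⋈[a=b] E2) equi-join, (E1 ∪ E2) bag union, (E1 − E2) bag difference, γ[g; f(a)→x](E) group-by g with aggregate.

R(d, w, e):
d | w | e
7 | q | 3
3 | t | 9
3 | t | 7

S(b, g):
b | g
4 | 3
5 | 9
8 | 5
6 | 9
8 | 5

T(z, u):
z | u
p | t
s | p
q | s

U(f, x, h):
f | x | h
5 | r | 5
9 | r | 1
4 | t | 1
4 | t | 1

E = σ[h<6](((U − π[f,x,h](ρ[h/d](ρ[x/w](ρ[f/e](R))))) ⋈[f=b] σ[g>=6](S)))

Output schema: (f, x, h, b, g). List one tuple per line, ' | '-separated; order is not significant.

Stepwise |·|:
  U → 4
  R → 3
  ρ[f/e](R) → 3
  ρ[x/w](ρ[f/e](R)) → 3
  ρ[h/d](ρ[x/w](ρ[f/e](R))) → 3
  π[f,x,h](ρ[h/d](ρ[x/w](ρ[f/e](R)))) → 3
  (U − π[f,x,h](ρ[h/d](ρ[x/w](ρ[f/e](R))))) → 4
  S → 5
  σ[g>=6](S) → 2
  ((U − π[f,x,h](ρ[h/d](ρ[x/w](ρ[f/e](R))))) ⋈[f=b] σ[g>=6](S)) → 1
  σ[h<6](((U − π[f,x,h](ρ[h/d](ρ[x/w](ρ[f/e](R))))) ⋈[f=b] σ[g>=6](S))) → 1

== RESULT ==
f | x | h | b | g
5 | r | 5 | 5 | 9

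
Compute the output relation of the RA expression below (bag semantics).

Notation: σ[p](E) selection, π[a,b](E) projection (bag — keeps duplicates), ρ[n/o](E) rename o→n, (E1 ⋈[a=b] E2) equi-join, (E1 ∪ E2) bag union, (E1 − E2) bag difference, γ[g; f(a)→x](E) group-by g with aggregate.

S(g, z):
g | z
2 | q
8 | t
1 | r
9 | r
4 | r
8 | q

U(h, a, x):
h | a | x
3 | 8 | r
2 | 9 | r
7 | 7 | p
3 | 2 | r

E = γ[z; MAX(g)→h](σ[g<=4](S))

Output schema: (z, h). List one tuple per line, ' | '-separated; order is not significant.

Subexpression sizes:
  S → 6
  σ[g<=4](S) → 3
  γ[z; MAX(g)→h](σ[g<=4](S)) → 2

== RESULT ==
z | h
q | 2
r | 4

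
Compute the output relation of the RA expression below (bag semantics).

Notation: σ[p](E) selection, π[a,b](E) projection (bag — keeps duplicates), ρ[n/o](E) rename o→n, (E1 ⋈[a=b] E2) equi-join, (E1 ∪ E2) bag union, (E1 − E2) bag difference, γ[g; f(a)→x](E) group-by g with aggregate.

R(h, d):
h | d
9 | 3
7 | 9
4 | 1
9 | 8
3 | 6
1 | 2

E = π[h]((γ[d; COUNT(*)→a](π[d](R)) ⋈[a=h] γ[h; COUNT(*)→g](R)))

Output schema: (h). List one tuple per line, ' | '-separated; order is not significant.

Row counts bottom-up:
  R → 6
  π[d](R) → 6
  γ[d; COUNT(*)→a](π[d](R)) → 6
  R → 6
  γ[h; COUNT(*)→g](R) → 5
  (γ[d; COUNT(*)→a](π[d](R)) ⋈[a=h] γ[h; COUNT(*)→g](R)) → 6
  π[h]((γ[d; COUNT(*)→a](π[d](R)) ⋈[a=h] γ[h; COUNT(*)→g](R))) → 6

== RESULT ==
h
1
1
1
1
1
1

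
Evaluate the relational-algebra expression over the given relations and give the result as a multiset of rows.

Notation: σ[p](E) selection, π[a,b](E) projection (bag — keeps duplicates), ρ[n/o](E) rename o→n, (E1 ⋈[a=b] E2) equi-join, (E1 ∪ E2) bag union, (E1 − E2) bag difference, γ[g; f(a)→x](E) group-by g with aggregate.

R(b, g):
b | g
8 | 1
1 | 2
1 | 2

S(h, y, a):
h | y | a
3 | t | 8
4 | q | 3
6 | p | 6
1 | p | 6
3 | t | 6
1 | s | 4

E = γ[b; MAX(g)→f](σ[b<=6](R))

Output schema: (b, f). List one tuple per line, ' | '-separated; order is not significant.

Per-node cardinality:
  R → 3
  σ[b<=6](R) → 2
  γ[b; MAX(g)→f](σ[b<=6](R)) → 1

== RESULT ==
b | f
1 | 2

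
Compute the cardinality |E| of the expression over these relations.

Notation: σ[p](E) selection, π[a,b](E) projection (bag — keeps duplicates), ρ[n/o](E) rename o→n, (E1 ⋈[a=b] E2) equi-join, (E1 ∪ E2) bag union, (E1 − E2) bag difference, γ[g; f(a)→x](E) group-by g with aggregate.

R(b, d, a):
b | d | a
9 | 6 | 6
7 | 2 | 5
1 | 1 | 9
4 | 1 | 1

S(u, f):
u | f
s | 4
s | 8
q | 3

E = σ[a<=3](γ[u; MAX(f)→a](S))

Subexpression sizes:
  S → 3
  γ[u; MAX(f)→a](S) → 2
  σ[a<=3](γ[u; MAX(f)→a](S)) → 1

|E| = 1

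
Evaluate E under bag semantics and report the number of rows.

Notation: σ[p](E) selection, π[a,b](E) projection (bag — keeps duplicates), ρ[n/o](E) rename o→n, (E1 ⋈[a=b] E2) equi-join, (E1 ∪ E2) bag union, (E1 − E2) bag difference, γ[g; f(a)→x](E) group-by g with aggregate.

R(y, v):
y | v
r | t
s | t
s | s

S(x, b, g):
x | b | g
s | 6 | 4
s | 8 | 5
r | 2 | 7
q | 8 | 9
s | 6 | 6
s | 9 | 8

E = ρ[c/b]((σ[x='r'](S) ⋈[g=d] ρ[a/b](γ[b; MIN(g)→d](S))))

Stepwise |·|:
  S → 6
  σ[x='r'](S) → 1
  S → 6
  γ[b; MIN(g)→d](S) → 4
  ρ[a/b](γ[b; MIN(g)→d](S)) → 4
  (σ[x='r'](S) ⋈[g=d] ρ[a/b](γ[b; MIN(g)→d](S))) → 1
  ρ[c/b]((σ[x='r'](S) ⋈[g=d] ρ[a/b](γ[b; MIN(g)→d](S)))) → 1

|E| = 1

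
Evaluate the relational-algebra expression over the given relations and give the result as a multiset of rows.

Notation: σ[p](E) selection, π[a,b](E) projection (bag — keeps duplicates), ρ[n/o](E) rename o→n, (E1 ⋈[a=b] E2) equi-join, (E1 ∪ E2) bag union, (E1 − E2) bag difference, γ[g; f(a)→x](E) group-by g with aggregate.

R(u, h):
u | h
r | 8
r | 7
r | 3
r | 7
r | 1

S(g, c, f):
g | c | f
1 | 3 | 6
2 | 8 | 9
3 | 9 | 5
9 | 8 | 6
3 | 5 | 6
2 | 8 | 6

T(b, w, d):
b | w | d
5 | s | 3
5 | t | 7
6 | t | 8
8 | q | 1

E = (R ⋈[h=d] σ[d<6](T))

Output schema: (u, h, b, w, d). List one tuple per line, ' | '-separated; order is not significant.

Row counts bottom-up:
  R → 5
  T → 4
  σ[d<6](T) → 2
  (R ⋈[h=d] σ[d<6](T)) → 2

== RESULT ==
u | h | b | w | d
r | 1 | 8 | q | 1
r | 3 | 5 | s | 3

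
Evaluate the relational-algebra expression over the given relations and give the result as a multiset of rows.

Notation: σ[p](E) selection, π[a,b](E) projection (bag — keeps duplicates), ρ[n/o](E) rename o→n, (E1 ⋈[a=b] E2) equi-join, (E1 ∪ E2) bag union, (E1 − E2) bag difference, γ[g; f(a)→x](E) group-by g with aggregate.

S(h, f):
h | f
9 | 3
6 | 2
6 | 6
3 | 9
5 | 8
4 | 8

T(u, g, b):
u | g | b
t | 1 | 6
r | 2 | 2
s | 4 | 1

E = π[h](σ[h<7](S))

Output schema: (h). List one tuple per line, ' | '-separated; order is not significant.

Row counts bottom-up:
  S → 6
  σ[h<7](S) → 5
  π[h](σ[h<7](S)) → 5

== RESULT ==
h
3
4
5
6
6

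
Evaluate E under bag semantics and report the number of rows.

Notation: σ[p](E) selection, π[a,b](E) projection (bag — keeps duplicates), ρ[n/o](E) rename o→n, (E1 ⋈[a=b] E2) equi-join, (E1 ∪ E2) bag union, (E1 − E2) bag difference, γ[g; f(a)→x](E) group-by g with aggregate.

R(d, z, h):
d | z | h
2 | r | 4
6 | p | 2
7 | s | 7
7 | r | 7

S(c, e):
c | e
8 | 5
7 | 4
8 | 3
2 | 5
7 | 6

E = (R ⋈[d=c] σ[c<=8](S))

Per-node cardinality:
  R → 4
  S → 5
  σ[c<=8](S) → 5
  (R ⋈[d=c] σ[c<=8](S)) → 5

|E| = 5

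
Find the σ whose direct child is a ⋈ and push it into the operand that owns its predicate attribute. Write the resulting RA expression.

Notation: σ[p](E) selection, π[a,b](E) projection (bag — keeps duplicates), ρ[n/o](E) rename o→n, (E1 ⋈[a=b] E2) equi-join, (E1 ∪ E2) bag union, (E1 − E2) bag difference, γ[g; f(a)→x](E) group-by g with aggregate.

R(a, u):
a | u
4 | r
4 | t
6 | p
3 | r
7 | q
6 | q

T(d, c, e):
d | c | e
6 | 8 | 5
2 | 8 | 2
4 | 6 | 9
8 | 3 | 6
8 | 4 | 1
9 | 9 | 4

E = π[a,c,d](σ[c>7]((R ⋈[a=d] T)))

σ filters on c, owned by the right side.
E' = π[a,c,d]((R ⋈[a=d] σ[c>7](T)))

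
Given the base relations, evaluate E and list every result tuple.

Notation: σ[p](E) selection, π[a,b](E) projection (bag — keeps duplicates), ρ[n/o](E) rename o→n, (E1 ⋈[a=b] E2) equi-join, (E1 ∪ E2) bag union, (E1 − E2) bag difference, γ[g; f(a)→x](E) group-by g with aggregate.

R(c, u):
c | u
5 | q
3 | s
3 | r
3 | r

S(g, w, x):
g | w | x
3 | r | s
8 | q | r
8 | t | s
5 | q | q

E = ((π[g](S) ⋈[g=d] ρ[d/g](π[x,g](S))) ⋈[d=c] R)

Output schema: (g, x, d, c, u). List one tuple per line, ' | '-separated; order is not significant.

Row counts bottom-up:
  S → 4
  π[g](S) → 4
  S → 4
  π[x,g](S) → 4
  ρ[d/g](π[x,g](S)) → 4
  (π[g](S) ⋈[g=d] ρ[d/g](π[x,g](S))) → 6
  R → 4
  ((π[g](S) ⋈[g=d] ρ[d/g](π[x,g](S))) ⋈[d=c] R) → 4

== RESULT ==
g | x | d | c | u
3 | s | 3 | 3 | r
3 | s | 3 | 3 | r
3 | s | 3 | 3 | s
5 | q | 5 | 5 | q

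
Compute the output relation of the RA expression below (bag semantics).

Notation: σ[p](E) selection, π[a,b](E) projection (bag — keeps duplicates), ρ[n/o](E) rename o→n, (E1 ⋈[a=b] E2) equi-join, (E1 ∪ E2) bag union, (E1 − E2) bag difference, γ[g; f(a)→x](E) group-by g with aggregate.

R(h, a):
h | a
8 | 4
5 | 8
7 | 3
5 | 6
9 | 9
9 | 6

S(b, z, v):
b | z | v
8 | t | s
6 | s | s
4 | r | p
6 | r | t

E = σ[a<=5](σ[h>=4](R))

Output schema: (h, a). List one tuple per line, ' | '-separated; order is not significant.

Row counts bottom-up:
  R → 6
  σ[h>=4](R) → 6
  σ[a<=5](σ[h>=4](R)) → 2

== RESULT ==
h | a
7 | 3
8 | 4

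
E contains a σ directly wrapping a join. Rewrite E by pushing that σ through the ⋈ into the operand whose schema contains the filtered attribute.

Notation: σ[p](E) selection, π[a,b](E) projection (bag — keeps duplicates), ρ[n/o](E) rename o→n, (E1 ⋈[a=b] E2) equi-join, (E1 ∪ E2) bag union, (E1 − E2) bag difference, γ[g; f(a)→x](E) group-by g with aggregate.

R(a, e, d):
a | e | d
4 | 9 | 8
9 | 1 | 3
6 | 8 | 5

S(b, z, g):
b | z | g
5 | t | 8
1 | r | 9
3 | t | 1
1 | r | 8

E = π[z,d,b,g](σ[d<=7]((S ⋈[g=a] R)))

σ filters on d, owned by the right side.
E' = π[z,d,b,g]((S ⋈[g=a] σ[d<=7](R)))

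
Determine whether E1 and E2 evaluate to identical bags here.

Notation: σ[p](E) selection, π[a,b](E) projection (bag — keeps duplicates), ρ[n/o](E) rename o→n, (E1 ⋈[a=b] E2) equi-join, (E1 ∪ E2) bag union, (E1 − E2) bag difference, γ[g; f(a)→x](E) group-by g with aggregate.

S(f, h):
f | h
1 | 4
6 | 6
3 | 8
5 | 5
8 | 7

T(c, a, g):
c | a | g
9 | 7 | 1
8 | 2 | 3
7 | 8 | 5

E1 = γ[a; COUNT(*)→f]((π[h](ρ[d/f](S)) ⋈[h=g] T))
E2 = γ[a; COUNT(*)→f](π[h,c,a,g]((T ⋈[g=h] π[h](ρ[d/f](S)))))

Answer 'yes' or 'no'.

E1 subexpression sizes:
  S → 5
  ρ[d/f](S) → 5
  π[h](ρ[d/f](S)) → 5
  T → 3
  (π[h](ρ[d/f](S)) ⋈[h=g] T) → 1
  γ[a; COUNT(*)→f]((π[h](ρ[d/f](S)) ⋈[h=g] T)) → 1
E2 subexpression sizes:
  T → 3
  S → 5
  ρ[d/f](S) → 5
  π[h](ρ[d/f](S)) → 5
  (T ⋈[g=h] π[h](ρ[d/f](S))) → 1
  π[h,c,a,g]((T ⋈[g=h] π[h](ρ[d/f](S)))) → 1
  γ[a; COUNT(*)→f](π[h,c,a,g]((T ⋈[g=h] π[h](ρ[d/f](S))))) → 1

E1 and E2 produce the same multiset:
a | f
8 | 1

yes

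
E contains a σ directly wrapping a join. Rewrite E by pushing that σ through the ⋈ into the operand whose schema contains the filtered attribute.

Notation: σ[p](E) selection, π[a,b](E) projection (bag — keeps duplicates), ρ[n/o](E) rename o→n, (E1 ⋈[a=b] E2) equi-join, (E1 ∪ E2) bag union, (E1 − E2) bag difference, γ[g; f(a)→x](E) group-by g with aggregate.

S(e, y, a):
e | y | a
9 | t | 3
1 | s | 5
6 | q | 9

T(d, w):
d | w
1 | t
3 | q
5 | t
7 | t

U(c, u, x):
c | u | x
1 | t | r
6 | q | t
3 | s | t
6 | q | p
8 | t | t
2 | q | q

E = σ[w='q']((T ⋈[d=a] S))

σ filters on w, owned by the left side.
E' = (σ[w='q'](T) ⋈[d=a] S)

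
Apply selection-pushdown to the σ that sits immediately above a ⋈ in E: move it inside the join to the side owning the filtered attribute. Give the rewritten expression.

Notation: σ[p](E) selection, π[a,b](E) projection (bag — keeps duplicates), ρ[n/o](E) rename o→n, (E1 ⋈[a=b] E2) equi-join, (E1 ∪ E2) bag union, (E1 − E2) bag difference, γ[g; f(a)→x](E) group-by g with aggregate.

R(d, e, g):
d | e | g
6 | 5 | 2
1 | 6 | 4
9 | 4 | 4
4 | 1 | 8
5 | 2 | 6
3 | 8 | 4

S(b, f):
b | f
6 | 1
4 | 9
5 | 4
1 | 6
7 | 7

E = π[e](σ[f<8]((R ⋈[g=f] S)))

σ filters on f, owned by the right side.
E' = π[e]((R ⋈[g=f] σ[f<8](S)))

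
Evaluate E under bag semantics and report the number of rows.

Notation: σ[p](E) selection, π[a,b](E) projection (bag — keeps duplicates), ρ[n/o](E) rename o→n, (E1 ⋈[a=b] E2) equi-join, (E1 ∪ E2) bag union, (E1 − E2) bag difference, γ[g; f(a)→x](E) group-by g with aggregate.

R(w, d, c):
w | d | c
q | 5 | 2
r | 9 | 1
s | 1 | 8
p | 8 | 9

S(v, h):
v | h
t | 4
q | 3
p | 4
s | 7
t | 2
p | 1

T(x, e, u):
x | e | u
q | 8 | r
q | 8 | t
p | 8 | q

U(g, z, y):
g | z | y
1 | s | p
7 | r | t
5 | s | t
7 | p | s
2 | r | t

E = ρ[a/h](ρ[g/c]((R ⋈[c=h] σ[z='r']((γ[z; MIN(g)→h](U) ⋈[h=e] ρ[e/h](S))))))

Stepwise |·|:
  R → 4
  U → 5
  γ[z; MIN(g)→h](U) → 3
  S → 6
  ρ[e/h](S) → 6
  (γ[z; MIN(g)→h](U) ⋈[h=e] ρ[e/h](S)) → 3
  σ[z='r']((γ[z; MIN(g)→h](U) ⋈[h=e] ρ[e/h](S))) → 1
  (R ⋈[c=h] σ[z='r']((γ[z; MIN(g)→h](U) ⋈[h=e] ρ[e/h](S)))) → 1
  ρ[g/c]((R ⋈[c=h] σ[z='r']((γ[z; MIN(g)→h](U) ⋈[h=e] ρ[e/h](S))))) → 1
  ρ[a/h](ρ[g/c]((R ⋈[c=h] σ[z='r']((γ[z; MIN(g)→h](U) ⋈[h=e] ρ[e/h](S)))))) → 1

|E| = 1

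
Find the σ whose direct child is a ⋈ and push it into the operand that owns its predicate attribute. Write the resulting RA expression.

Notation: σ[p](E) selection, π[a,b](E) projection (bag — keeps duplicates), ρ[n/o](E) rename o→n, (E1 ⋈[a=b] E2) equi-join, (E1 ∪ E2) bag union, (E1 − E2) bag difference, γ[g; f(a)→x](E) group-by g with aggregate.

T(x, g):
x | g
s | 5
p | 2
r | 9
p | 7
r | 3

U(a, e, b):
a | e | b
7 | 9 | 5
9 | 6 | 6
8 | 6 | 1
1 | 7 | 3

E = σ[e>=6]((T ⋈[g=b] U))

σ filters on e, owned by the right side.
E' = (T ⋈[g=b] σ[e>=6](U))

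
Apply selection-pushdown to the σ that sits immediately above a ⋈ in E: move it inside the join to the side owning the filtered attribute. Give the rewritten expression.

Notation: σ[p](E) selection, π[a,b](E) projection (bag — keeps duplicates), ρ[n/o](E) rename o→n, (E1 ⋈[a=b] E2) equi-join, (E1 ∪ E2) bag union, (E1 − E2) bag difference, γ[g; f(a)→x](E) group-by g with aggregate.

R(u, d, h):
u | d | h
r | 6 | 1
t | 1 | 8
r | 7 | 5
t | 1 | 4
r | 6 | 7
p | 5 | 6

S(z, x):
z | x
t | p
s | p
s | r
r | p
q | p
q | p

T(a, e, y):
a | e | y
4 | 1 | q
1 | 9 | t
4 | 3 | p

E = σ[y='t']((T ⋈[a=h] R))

σ filters on y, owned by the left side.
E' = (σ[y='t'](T) ⋈[a=h] R)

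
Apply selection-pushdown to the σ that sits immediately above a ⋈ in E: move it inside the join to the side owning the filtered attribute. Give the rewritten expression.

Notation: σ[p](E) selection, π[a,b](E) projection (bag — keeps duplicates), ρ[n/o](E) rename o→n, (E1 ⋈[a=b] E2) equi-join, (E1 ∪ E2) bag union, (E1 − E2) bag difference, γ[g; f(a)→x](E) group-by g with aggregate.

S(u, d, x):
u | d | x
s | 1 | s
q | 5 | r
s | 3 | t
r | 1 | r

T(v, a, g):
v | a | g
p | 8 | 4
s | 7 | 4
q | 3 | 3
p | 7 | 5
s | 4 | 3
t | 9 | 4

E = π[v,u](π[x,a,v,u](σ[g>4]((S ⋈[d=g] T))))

σ filters on g, owned by the right side.
E' = π[v,u](π[x,a,v,u]((S ⋈[d=g] σ[g>4](T))))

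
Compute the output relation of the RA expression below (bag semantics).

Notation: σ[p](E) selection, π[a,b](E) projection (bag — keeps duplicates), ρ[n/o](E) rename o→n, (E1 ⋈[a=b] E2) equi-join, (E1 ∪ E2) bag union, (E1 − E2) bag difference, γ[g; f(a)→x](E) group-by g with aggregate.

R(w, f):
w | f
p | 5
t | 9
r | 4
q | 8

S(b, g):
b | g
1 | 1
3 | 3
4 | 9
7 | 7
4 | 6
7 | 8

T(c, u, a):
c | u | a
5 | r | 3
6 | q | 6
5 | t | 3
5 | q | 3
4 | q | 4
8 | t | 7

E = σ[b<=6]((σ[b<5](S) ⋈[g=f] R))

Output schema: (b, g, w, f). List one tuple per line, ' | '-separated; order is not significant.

Stepwise |·|:
  S → 6
  σ[b<5](S) → 4
  R → 4
  (σ[b<5](S) ⋈[g=f] R) → 1
  σ[b<=6]((σ[b<5](S) ⋈[g=f] R)) → 1

== RESULT ==
b | g | w | f
4 | 9 | t | 9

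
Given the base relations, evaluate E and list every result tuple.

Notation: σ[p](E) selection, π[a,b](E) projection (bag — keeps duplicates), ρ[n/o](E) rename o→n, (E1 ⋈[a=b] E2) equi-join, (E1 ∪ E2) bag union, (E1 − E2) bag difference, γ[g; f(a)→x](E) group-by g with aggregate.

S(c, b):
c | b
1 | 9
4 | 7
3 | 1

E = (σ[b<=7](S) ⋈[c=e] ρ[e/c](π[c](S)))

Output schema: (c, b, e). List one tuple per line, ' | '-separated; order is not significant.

Subexpression sizes:
  S → 3
  σ[b<=7](S) → 2
  S → 3
  π[c](S) → 3
  ρ[e/c](π[c](S)) → 3
  (σ[b<=7](S) ⋈[c=e] ρ[e/c](π[c](S))) → 2

== RESULT ==
c | b | e
3 | 1 | 3
4 | 7 | 4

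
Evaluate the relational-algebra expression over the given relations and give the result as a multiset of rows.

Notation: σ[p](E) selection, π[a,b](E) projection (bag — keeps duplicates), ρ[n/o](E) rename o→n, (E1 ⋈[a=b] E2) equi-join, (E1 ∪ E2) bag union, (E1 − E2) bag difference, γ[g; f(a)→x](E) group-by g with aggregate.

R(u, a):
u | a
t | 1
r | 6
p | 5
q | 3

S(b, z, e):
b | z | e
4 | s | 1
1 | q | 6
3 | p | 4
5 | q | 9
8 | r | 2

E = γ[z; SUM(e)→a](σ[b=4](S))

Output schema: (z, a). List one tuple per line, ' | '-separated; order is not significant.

Stepwise |·|:
  S → 5
  σ[b=4](S) → 1
  γ[z; SUM(e)→a](σ[b=4](S)) → 1

== RESULT ==
z | a
s | 1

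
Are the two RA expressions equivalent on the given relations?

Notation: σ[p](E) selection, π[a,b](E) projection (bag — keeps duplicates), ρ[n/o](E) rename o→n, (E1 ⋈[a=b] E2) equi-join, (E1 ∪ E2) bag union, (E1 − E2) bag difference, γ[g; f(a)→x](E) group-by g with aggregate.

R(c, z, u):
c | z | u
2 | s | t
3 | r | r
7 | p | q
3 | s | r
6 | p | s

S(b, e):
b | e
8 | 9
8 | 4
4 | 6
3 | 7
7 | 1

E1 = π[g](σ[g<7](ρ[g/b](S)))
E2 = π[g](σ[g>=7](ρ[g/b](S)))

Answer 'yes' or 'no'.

E1 stepwise |·|:
  S → 5
  ρ[g/b](S) → 5
  σ[g<7](ρ[g/b](S)) → 2
  π[g](σ[g<7](ρ[g/b](S))) → 2
E2 stepwise |·|:
  S → 5
  ρ[g/b](S) → 5
  σ[g>=7](ρ[g/b](S)) → 3
  π[g](σ[g>=7](ρ[g/b](S))) → 3

E1 result:
g
3
4
E2 result:
g
7
8
8
Witness: (7,) appears 0× in E1 but 1× in E2.

no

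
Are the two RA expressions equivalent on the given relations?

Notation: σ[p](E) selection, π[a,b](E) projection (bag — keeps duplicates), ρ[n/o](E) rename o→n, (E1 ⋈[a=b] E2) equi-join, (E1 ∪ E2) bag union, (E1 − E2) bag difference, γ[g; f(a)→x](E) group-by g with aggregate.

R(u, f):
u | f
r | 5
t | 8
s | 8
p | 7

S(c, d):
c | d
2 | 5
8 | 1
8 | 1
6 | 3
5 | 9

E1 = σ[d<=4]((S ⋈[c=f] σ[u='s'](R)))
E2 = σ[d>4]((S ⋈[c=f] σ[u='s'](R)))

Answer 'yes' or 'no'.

E1 per-node cardinality:
  S → 5
  R → 4
  σ[u='s'](R) → 1
  (S ⋈[c=f] σ[u='s'](R)) → 2
  σ[d<=4]((S ⋈[c=f] σ[u='s'](R))) → 2
E2 per-node cardinality:
  S → 5
  R → 4
  σ[u='s'](R) → 1
  (S ⋈[c=f] σ[u='s'](R)) → 2
  σ[d>4]((S ⋈[c=f] σ[u='s'](R))) → 0

E1 result:
c | d | u | f
8 | 1 | s | 8
8 | 1 | s | 8
E2 result:
c | d | u | f
(0 rows)
Witness: (8, 1, 's', 8) appears 2× in E1 but 0× in E2.

no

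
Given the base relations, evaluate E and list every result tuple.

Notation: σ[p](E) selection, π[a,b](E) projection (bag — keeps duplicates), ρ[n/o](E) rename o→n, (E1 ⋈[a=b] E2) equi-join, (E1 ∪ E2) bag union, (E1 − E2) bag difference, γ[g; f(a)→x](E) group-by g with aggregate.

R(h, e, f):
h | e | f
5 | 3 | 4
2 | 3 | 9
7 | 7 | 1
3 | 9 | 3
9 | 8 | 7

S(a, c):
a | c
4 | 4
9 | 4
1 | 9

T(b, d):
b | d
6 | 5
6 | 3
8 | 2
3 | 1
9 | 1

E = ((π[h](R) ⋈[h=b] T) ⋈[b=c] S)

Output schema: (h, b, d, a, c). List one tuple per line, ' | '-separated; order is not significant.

Row counts bottom-up:
  R → 5
  π[h](R) → 5
  T → 5
  (π[h](R) ⋈[h=b] T) → 2
  S → 3
  ((π[h](R) ⋈[h=b] T) ⋈[b=c] S) → 1

== RESULT ==
h | b | d | a | c
9 | 9 | 1 | 1 | 9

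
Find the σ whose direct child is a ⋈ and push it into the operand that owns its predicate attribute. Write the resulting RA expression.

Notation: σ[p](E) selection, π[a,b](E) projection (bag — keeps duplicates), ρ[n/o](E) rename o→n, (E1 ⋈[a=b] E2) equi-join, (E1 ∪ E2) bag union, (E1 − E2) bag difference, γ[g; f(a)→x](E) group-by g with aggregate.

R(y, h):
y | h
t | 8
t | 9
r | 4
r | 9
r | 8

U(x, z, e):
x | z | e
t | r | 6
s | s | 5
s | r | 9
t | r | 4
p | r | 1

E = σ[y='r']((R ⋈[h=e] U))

σ filters on y, owned by the left side.
E' = (σ[y='r'](R) ⋈[h=e] U)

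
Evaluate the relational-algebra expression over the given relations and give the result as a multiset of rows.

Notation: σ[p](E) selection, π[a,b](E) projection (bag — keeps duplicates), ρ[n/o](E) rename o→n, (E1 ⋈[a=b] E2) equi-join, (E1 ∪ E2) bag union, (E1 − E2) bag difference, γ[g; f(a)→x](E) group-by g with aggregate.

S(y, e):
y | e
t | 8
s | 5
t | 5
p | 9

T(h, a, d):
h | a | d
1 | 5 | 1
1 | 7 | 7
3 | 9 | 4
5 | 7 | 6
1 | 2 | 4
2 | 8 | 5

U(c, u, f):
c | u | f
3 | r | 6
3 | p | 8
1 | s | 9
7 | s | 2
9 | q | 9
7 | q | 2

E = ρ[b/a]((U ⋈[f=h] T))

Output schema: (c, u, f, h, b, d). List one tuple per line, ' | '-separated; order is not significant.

Subexpression sizes:
  U → 6
  T → 6
  (U ⋈[f=h] T) → 2
  ρ[b/a]((U ⋈[f=h] T)) → 2

== RESULT ==
c | u | f | h | b | d
7 | q | 2 | 2 | 8 | 5
7 | s | 2 | 2 | 8 | 5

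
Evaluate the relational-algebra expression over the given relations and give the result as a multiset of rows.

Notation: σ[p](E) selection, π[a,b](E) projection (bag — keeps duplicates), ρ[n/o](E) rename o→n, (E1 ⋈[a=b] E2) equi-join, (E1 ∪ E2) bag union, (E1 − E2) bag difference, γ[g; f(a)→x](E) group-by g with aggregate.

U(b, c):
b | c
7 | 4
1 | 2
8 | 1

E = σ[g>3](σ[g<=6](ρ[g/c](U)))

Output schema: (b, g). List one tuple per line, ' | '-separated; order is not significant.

Stepwise |·|:
  U → 3
  ρ[g/c](U) → 3
  σ[g<=6](ρ[g/c](U)) → 3
  σ[g>3](σ[g<=6](ρ[g/c](U))) → 1

== RESULT ==
b | g
7 | 4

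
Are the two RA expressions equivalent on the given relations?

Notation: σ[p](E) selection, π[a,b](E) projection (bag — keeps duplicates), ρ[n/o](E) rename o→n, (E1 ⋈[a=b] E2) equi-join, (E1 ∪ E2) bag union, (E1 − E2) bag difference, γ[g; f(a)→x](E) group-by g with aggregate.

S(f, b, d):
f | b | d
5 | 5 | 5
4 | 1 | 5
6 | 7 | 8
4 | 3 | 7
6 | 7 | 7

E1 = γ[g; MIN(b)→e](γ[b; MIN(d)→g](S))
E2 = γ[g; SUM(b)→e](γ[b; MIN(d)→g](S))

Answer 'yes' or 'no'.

E1 per-node cardinality:
  S → 5
  γ[b; MIN(d)→g](S) → 4
  γ[g; MIN(b)→e](γ[b; MIN(d)→g](S)) → 2
E2 per-node cardinality:
  S → 5
  γ[b; MIN(d)→g](S) → 4
  γ[g; SUM(b)→e](γ[b; MIN(d)→g](S)) → 2

E1 result:
g | e
5 | 1
7 | 3
E2 result:
g | e
5 | 6
7 | 10
Witness: (7, 10) appears 0× in E1 but 1× in E2.

no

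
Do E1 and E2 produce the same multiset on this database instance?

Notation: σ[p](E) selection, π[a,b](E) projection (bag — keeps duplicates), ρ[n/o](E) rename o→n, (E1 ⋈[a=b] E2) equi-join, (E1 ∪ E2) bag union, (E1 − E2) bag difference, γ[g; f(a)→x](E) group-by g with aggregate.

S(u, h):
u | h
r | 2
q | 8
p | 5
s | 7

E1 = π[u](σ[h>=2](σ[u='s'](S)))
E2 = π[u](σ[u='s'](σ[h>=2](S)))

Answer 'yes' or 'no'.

E1 per-node cardinality:
  S → 4
  σ[u='s'](S) → 1
  σ[h>=2](σ[u='s'](S)) → 1
  π[u](σ[h>=2](σ[u='s'](S))) → 1
E2 per-node cardinality:
  S → 4
  σ[h>=2](S) → 4
  σ[u='s'](σ[h>=2](S)) → 1
  π[u](σ[u='s'](σ[h>=2](S))) → 1

E1 and E2 produce the same multiset:
u
s

yes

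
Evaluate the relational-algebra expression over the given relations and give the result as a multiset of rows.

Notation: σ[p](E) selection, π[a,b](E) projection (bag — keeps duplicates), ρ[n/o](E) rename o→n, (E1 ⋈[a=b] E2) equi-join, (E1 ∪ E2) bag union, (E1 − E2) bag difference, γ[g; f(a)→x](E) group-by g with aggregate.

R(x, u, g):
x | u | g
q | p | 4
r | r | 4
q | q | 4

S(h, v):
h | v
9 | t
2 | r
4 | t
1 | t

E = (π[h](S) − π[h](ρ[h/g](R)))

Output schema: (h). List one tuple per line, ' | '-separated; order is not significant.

Stepwise |·|:
  S → 4
  π[h](S) → 4
  R → 3
  ρ[h/g](R) → 3
  π[h](ρ[h/g](R)) → 3
  (π[h](S) − π[h](ρ[h/g](R))) → 3

== RESULT ==
h
1
2
9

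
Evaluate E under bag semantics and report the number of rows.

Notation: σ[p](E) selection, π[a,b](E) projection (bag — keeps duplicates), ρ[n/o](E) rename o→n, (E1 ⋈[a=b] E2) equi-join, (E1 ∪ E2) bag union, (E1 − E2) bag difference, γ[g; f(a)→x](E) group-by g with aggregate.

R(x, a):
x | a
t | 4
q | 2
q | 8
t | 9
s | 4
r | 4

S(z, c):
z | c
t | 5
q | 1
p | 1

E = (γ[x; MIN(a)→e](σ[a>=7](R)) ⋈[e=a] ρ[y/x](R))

Per-node cardinality:
  R → 6
  σ[a>=7](R) → 2
  γ[x; MIN(a)→e](σ[a>=7](R)) → 2
  R → 6
  ρ[y/x](R) → 6
  (γ[x; MIN(a)→e](σ[a>=7](R)) ⋈[e=a] ρ[y/x](R)) → 2

|E| = 2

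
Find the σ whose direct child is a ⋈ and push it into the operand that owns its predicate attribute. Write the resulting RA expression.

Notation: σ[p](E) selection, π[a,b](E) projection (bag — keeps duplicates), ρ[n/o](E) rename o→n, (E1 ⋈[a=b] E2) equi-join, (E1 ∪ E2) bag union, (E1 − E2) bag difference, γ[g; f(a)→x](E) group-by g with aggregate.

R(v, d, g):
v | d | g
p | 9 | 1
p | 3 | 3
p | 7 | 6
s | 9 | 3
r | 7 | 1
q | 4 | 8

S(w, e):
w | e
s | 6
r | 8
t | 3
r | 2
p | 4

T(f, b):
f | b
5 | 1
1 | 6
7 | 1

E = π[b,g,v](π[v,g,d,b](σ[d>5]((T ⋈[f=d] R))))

σ filters on d, owned by the right side.
E' = π[b,g,v](π[v,g,d,b]((T ⋈[f=d] σ[d>5](R))))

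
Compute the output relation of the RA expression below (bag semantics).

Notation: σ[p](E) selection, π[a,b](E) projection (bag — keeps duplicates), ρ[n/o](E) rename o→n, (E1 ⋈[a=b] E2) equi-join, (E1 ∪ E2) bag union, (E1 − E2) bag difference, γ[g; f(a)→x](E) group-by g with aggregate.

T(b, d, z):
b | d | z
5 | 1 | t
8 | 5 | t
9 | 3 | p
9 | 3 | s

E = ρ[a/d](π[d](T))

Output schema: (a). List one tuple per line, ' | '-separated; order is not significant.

Per-node cardinality:
  T → 4
  π[d](T) → 4
  ρ[a/d](π[d](T)) → 4

== RESULT ==
a
1
3
3
5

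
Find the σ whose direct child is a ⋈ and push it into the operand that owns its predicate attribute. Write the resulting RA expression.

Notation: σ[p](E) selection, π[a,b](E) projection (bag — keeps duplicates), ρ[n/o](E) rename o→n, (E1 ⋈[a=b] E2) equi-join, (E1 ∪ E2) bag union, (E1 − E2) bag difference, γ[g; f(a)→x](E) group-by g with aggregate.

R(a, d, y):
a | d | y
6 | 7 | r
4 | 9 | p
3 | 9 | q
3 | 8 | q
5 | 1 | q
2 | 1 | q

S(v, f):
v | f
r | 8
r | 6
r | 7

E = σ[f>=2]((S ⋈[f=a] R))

σ filters on f, owned by the left side.
E' = (σ[f>=2](S) ⋈[f=a] R)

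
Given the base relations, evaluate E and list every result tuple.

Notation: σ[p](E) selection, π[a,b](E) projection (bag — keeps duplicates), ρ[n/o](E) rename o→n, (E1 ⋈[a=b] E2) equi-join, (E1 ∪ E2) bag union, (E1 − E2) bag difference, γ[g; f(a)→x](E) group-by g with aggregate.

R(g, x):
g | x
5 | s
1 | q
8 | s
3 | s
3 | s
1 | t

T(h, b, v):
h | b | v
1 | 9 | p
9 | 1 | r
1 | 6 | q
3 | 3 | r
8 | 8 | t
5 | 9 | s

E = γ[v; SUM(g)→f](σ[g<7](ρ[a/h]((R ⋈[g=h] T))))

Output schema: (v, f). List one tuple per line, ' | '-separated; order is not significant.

Per-node cardinality:
  R → 6
  T → 6
  (R ⋈[g=h] T) → 8
  ρ[a/h]((R ⋈[g=h] T)) → 8
  σ[g<7](ρ[a/h]((R ⋈[g=h] T))) → 7
  γ[v; SUM(g)→f](σ[g<7](ρ[a/h]((R ⋈[g=h] T)))) → 4

== RESULT ==
v | f
p | 2
q | 2
r | 6
s | 5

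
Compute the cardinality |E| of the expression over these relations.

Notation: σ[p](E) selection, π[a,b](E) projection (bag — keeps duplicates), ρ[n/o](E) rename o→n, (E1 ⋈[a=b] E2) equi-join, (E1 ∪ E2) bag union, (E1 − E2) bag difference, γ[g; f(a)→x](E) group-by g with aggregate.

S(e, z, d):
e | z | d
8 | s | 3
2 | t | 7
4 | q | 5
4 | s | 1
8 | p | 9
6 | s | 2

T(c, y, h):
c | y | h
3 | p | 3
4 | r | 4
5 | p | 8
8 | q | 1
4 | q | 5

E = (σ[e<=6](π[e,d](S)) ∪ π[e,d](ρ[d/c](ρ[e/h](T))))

Subexpression sizes:
  S → 6
  π[e,d](S) → 6
  σ[e<=6](π[e,d](S)) → 4
  T → 5
  ρ[e/h](T) → 5
  ρ[d/c](ρ[e/h](T)) → 5
  π[e,d](ρ[d/c](ρ[e/h](T))) → 5
  (σ[e<=6](π[e,d](S)) ∪ π[e,d](ρ[d/c](ρ[e/h](T)))) → 9

|E| = 9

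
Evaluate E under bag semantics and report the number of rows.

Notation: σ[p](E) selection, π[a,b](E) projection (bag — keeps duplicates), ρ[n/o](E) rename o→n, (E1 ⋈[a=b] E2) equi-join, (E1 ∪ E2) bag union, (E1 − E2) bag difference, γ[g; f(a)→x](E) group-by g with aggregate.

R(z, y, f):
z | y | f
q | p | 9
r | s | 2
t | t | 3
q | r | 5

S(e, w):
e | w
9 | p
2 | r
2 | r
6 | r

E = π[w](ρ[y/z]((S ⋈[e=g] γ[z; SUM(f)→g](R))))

Per-node cardinality:
  S → 4
  R → 4
  γ[z; SUM(f)→g](R) → 3
  (S ⋈[e=g] γ[z; SUM(f)→g](R)) → 2
  ρ[y/z]((S ⋈[e=g] γ[z; SUM(f)→g](R))) → 2
  π[w](ρ[y/z]((S ⋈[e=g] γ[z; SUM(f)→g](R)))) → 2

|E| = 2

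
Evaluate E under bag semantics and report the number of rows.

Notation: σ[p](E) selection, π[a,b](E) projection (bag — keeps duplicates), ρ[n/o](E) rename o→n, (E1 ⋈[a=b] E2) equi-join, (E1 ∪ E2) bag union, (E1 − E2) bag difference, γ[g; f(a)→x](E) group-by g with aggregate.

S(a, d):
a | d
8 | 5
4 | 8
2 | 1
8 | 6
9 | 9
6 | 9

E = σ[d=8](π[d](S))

Stepwise |·|:
  S → 6
  π[d](S) → 6
  σ[d=8](π[d](S)) → 1

|E| = 1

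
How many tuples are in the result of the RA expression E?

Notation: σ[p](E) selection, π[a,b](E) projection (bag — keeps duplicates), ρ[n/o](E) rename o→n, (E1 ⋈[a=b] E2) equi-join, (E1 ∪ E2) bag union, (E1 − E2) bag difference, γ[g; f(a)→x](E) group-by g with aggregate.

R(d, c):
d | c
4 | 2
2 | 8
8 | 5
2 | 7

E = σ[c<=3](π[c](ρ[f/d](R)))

Per-node cardinality:
  R → 4
  ρ[f/d](R) → 4
  π[c](ρ[f/d](R)) → 4
  σ[c<=3](π[c](ρ[f/d](R))) → 1

|E| = 1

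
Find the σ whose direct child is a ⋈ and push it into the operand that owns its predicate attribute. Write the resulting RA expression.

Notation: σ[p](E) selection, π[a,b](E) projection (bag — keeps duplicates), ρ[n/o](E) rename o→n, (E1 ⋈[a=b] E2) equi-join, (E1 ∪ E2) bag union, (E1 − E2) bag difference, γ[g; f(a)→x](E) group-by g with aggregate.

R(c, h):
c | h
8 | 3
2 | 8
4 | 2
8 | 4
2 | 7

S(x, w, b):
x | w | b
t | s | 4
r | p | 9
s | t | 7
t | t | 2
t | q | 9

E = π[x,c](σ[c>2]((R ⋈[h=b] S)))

σ filters on c, owned by the left side.
E' = π[x,c]((σ[c>2](R) ⋈[h=b] S))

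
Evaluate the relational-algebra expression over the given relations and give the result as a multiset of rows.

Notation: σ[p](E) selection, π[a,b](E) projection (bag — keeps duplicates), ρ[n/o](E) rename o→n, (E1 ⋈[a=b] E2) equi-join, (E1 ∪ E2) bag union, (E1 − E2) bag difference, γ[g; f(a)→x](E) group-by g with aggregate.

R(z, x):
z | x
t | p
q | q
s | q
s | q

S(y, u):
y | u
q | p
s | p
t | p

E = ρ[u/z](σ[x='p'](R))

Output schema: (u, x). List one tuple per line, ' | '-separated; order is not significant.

Per-node cardinality:
  R → 4
  σ[x='p'](R) → 1
  ρ[u/z](σ[x='p'](R)) → 1

== RESULT ==
u | x
t | p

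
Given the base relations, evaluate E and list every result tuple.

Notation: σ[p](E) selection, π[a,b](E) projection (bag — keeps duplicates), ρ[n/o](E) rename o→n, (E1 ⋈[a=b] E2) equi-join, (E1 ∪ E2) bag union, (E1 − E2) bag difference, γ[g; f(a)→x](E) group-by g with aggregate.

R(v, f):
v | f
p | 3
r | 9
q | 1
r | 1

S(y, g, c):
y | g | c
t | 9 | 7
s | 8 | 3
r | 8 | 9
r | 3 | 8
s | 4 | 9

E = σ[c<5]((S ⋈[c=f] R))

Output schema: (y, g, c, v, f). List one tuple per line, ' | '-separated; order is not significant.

Subexpression sizes:
  S → 5
  R → 4
  (S ⋈[c=f] R) → 3
  σ[c<5]((S ⋈[c=f] R)) → 1

== RESULT ==
y | g | c | v | f
s | 8 | 3 | p | 3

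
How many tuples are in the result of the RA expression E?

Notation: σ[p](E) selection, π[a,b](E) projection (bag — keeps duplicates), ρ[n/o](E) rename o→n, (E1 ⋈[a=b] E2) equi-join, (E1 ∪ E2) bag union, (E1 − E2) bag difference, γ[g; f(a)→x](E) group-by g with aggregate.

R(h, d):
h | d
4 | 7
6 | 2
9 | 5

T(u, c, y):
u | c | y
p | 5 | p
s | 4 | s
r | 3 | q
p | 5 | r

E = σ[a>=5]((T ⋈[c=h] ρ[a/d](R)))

Subexpression sizes:
  T → 4
  R → 3
  ρ[a/d](R) → 3
  (T ⋈[c=h] ρ[a/d](R)) → 1
  σ[a>=5]((T ⋈[c=h] ρ[a/d](R))) → 1

|E| = 1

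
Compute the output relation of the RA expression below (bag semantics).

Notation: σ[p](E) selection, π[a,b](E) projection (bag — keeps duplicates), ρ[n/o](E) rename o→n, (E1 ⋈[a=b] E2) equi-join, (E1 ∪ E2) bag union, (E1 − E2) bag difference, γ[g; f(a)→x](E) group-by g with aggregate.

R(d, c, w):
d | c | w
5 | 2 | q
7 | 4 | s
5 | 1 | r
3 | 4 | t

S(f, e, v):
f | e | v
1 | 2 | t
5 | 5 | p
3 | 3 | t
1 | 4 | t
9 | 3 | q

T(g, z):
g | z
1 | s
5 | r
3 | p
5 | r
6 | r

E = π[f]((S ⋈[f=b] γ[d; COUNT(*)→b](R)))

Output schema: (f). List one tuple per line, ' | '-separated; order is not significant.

Row counts bottom-up:
  S → 5
  R → 4
  γ[d; COUNT(*)→b](R) → 3
  (S ⋈[f=b] γ[d; COUNT(*)→b](R)) → 4
  π[f]((S ⋈[f=b] γ[d; COUNT(*)→b](R))) → 4

== RESULT ==
f
1
1
1
1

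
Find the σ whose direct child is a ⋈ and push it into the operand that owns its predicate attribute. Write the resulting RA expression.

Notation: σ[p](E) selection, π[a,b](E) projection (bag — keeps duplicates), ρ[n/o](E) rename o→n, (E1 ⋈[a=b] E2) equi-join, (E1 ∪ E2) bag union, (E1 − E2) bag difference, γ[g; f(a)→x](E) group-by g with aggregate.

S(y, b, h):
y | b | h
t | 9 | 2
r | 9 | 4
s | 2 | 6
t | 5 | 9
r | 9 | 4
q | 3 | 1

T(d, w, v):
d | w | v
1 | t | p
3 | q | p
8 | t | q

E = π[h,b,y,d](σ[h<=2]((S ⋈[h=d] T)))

σ filters on h, owned by the left side.
E' = π[h,b,y,d]((σ[h<=2](S) ⋈[h=d] T))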